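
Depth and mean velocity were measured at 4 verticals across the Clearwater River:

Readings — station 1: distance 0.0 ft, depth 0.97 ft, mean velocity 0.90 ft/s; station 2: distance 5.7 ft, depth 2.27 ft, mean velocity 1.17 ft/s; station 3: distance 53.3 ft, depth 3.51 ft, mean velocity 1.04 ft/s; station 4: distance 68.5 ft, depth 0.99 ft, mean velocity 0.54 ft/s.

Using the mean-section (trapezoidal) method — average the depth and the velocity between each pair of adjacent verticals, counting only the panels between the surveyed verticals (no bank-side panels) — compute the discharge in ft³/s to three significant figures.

Panel 1-2: Δb = 5.7 ft, d̄ = (0.97+2.27)/2 = 1.62, v̄ = (0.90+1.17)/2 = 1.035 → q = 5.7×1.62×1.035 = 9.557 ft³/s
Panel 2-3: Δb = 47.6 ft, d̄ = (2.27+3.51)/2 = 2.89, v̄ = (1.17+1.04)/2 = 1.105 → q = 47.6×2.89×1.105 = 152.0 ft³/s
Panel 3-4: Δb = 15.2 ft, d̄ = (3.51+0.99)/2 = 2.25, v̄ = (1.04+0.54)/2 = 0.79 → q = 15.2×2.25×0.79 = 27.02 ft³/s
Q = Σ q = 188.6 ft³/s

189 ft³/s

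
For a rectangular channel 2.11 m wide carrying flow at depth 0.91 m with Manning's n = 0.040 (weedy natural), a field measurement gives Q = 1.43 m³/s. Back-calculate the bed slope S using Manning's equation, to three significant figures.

0.00231

A = b·y = 2.11 × 0.91 = 1.920 m²
P = b + 2y = 2.11 + 2×0.91 = 3.930 m
R = A/P = 1.920/3.930 = 0.4886 m
S = (Q·n / (1·A·R^(2/3)))² = (1.43×0.040 / (1×1.920×0.6203))² = 0.002306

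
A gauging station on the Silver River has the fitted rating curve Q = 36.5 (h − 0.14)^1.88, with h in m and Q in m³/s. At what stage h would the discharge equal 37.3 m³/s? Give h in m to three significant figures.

h − h₀ = (Q/C)^(1/b) = (37.3/36.5)^(1/1.88) = 1.012 m
h = 0.14 + 1.012 = 1.152 m

1.15 m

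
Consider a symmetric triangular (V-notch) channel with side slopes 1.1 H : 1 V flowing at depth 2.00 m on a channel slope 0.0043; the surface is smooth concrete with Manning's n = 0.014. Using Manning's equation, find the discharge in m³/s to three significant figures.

16.9 m³/s

A = z·y² = 1.1×2.00² = 4.400 m²
P = 2y√(1+z²) = 2×2.00×√(1+1.1²) = 5.946 m
R = A/P = 4.400/5.946 = 0.7399 m
Q = (1/n)·A·R^(2/3)·S^(1/2) = (1/0.014) × 4.400 × 0.7399^(2/3) × 0.0043^(1/2) = 16.86 m³/s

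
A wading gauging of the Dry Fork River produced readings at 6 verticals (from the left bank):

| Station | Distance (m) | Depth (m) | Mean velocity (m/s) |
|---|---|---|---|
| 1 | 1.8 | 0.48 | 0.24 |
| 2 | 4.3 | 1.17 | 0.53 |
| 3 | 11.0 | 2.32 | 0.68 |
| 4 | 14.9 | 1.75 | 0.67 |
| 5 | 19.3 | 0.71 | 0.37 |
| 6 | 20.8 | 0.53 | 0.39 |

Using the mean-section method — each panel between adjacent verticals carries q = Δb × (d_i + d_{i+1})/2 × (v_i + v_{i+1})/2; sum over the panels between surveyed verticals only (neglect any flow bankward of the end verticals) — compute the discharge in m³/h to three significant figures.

59000 m³/h

Panel 1-2: Δb = 2.5 m, d̄ = (0.48+1.17)/2 = 0.825, v̄ = (0.24+0.53)/2 = 0.385 → q = 2.5×0.825×0.385 = 0.7941 m³/s
Panel 2-3: Δb = 6.7 m, d̄ = (1.17+2.32)/2 = 1.745, v̄ = (0.53+0.68)/2 = 0.605 → q = 6.7×1.745×0.605 = 7.073 m³/s
Panel 3-4: Δb = 3.9 m, d̄ = (2.32+1.75)/2 = 2.035, v̄ = (0.68+0.67)/2 = 0.675 → q = 3.9×2.035×0.675 = 5.357 m³/s
Panel 4-5: Δb = 4.4 m, d̄ = (1.75+0.71)/2 = 1.23, v̄ = (0.67+0.37)/2 = 0.52 → q = 4.4×1.23×0.52 = 2.814 m³/s
Panel 5-6: Δb = 1.5 m, d̄ = (0.71+0.53)/2 = 0.62, v̄ = (0.37+0.39)/2 = 0.38 → q = 1.5×0.62×0.38 = 0.3534 m³/s
Q = Σ q = 16.39 m³/s
= 16.39 × 3600 = 59010 m³/h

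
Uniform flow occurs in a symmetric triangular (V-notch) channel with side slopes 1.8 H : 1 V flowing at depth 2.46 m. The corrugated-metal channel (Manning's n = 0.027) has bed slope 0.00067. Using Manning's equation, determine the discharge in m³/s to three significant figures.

11.0 m³/s

A = z·y² = 1.8×2.46² = 10.89 m²
P = 2y√(1+z²) = 2×2.46×√(1+1.8²) = 10.13 m
R = A/P = 10.89/10.13 = 1.075 m
Q = (1/n)·A·R^(2/3)·S^(1/2) = (1/0.027) × 10.89 × 1.075^(2/3) × 0.00067^(1/2) = 10.96 m³/s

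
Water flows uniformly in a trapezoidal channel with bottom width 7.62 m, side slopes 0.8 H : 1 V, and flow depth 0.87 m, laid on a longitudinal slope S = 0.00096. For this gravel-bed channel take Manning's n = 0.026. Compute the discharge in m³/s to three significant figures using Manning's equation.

A = (b + z·y)·y = (7.62 + 0.8×0.87)×0.87 = 7.235 m²
P = b + 2y√(1+z²) = 7.62 + 2×0.87×√(1+0.8²) = 9.848 m
R = A/P = 7.235/9.848 = 0.7346 m
Q = (1/n)·A·R^(2/3)·S^(1/2) = (1/0.026) × 7.235 × 0.7346^(2/3) × 0.00096^(1/2) = 7.020 m³/s

7.02 m³/s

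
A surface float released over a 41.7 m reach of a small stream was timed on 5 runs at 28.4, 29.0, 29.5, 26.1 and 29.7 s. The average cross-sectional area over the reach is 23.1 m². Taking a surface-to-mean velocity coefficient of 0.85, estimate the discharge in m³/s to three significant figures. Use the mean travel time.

t̄ = (28.4 + 29.0 + 29.5 + 26.1 + 29.7) / 5 = 28.54 s
v_surface = L / t̄ = 41.7 / 28.54 = 1.461 m/s
v_mean = 0.85 × 1.461 = 1.242 m/s
Q = A × v_mean = 23.1 × 1.242 = 28.69 m³/s

28.7 m³/s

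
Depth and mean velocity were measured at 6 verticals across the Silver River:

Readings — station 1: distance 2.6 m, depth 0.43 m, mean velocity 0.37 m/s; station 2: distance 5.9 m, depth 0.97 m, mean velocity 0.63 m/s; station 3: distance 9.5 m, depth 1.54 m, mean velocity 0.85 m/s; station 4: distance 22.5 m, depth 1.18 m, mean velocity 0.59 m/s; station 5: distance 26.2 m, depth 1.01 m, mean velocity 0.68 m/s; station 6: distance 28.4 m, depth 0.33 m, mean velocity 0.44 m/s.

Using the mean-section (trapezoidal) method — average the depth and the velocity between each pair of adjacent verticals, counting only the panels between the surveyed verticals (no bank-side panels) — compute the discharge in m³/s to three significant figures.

20.6 m³/s

Panel 1-2: Δb = 3.3 m, d̄ = (0.43+0.97)/2 = 0.7, v̄ = (0.37+0.63)/2 = 0.5 → q = 3.3×0.7×0.5 = 1.155 m³/s
Panel 2-3: Δb = 3.6 m, d̄ = (0.97+1.54)/2 = 1.255, v̄ = (0.63+0.85)/2 = 0.74 → q = 3.6×1.255×0.74 = 3.343 m³/s
Panel 3-4: Δb = 13 m, d̄ = (1.54+1.18)/2 = 1.36, v̄ = (0.85+0.59)/2 = 0.72 → q = 13×1.36×0.72 = 12.73 m³/s
Panel 4-5: Δb = 3.7 m, d̄ = (1.18+1.01)/2 = 1.095, v̄ = (0.59+0.68)/2 = 0.635 → q = 3.7×1.095×0.635 = 2.573 m³/s
Panel 5-6: Δb = 2.2 m, d̄ = (1.01+0.33)/2 = 0.67, v̄ = (0.68+0.44)/2 = 0.56 → q = 2.2×0.67×0.56 = 0.8254 m³/s
Q = Σ q = 20.63 m³/s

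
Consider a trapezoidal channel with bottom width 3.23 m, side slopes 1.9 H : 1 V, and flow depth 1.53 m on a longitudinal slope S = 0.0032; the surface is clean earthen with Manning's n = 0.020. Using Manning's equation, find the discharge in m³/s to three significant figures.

A = (b + z·y)·y = (3.23 + 1.9×1.53)×1.53 = 9.390 m²
P = b + 2y√(1+z²) = 3.23 + 2×1.53×√(1+1.9²) = 9.800 m
R = A/P = 9.390/9.800 = 0.9581 m
Q = (1/n)·A·R^(2/3)·S^(1/2) = (1/0.020) × 9.390 × 0.9581^(2/3) × 0.0032^(1/2) = 25.81 m³/s

25.8 m³/s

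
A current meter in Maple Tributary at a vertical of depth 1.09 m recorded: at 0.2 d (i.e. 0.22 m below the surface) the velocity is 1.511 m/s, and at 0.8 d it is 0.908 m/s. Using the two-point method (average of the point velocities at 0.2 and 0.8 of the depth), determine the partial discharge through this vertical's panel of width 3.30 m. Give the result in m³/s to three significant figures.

v̄ = (1.511 + 0.908) / 2 = 1.210 m/s
q = v̄ × d × w = 1.210 × 1.09 × 3.30 = 4.351 m³/s

4.35 m³/s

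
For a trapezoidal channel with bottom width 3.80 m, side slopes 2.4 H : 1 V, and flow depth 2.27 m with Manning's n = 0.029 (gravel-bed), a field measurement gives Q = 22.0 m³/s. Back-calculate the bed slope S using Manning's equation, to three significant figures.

0.000622

A = (b + z·y)·y = (3.80 + 2.4×2.27)×2.27 = 20.99 m²
P = b + 2y√(1+z²) = 3.80 + 2×2.27×√(1+2.4²) = 15.60 m
R = A/P = 20.99/15.60 = 1.345 m
S = (Q·n / (1·A·R^(2/3)))² = (22.0×0.029 / (1×20.99×1.219))² = 0.0006219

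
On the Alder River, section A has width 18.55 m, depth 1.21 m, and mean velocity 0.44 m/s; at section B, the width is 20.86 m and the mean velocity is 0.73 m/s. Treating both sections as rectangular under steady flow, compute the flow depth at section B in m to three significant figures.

Q = A₁V₁ = (18.55×1.21) × 0.44 = 9.876 m³/s
d₂ = Q/(b₂ V₂) = 9.876/(20.86×0.73) = 0.6486 m

0.649 m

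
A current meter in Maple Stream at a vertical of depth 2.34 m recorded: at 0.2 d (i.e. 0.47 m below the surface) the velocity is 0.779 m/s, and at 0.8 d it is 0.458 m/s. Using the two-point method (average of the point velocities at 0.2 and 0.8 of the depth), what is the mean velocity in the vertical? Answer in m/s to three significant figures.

0.619 m/s

v̄ = (0.779 + 0.458) / 2 = 0.6185 m/s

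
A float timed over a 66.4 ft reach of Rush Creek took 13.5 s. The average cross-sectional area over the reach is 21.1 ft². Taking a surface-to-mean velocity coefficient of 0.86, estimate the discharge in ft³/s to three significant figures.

v_surface = L / t̄ = 66.4 / 13.5 = 4.919 ft/s
v_mean = 0.86 × 4.919 = 4.230 ft/s
Q = A × v_mean = 21.1 × 4.230 = 89.25 ft³/s

89.3 ft³/s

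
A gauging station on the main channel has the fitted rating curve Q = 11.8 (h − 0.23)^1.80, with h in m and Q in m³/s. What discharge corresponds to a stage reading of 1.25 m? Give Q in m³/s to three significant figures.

Q = 11.8 × (1.25 − 0.23)^1.80 = 11.8 × 1.02^1.80 = 12.23 m³/s

12.2 m³/s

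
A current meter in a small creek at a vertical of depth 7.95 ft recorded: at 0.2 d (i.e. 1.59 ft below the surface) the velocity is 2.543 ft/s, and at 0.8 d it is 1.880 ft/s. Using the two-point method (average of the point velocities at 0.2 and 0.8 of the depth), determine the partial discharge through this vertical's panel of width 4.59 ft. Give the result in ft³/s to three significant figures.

v̄ = (2.543 + 1.880) / 2 = 2.212 ft/s
q = v̄ × d × w = 2.212 × 7.95 × 4.59 = 80.70 ft³/s

80.7 ft³/s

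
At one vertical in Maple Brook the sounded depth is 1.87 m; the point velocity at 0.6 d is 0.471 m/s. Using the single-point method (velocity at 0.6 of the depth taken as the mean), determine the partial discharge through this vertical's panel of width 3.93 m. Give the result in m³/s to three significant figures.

v̄ = v₀.₆ = 0.471 m/s
q = v̄ × d × w = 0.4710 × 1.87 × 3.93 = 3.461 m³/s

3.46 m³/s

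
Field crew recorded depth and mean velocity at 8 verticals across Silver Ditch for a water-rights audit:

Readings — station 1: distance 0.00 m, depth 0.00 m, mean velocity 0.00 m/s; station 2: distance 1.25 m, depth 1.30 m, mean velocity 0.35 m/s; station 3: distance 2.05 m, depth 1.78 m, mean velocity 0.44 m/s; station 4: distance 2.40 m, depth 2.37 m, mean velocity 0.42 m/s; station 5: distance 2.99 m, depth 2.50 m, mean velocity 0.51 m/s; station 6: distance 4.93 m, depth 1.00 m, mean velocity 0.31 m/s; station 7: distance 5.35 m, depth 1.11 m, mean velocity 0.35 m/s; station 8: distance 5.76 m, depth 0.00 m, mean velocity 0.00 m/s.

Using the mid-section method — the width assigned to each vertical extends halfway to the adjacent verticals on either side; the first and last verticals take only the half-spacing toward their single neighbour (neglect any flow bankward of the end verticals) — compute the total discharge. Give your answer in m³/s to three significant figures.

3.52 m³/s

w_2 = (2.05 − 0.00)/2 = 1.025 m; q_2 = 0.35 × 1.30 × 1.025 = 0.4664 m³/s
w_3 = (2.40 − 1.25)/2 = 0.575 m; q_3 = 0.44 × 1.78 × 0.575 = 0.4503 m³/s
w_4 = (2.99 − 2.05)/2 = 0.47 m; q_4 = 0.42 × 2.37 × 0.47 = 0.4678 m³/s
w_5 = (4.93 − 2.40)/2 = 1.265 m; q_5 = 0.51 × 2.50 × 1.265 = 1.613 m³/s
w_6 = (5.35 − 2.99)/2 = 1.18 m; q_6 = 0.31 × 1.00 × 1.18 = 0.3658 m³/s
w_7 = (5.76 − 4.93)/2 = 0.415 m; q_7 = 0.35 × 1.11 × 0.415 = 0.1612 m³/s
Stations 1, 8 contribute zero (depth or velocity is 0).
Q = Σ qᵢ = 3.524 m³/s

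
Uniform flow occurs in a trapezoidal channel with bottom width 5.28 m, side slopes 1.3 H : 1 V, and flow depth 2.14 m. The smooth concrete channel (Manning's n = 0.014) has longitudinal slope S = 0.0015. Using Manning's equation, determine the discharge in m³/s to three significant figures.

A = (b + z·y)·y = (5.28 + 1.3×2.14)×2.14 = 17.25 m²
P = b + 2y√(1+z²) = 5.28 + 2×2.14×√(1+1.3²) = 12.30 m
R = A/P = 17.25/12.30 = 1.403 m
Q = (1/n)·A·R^(2/3)·S^(1/2) = (1/0.014) × 17.25 × 1.403^(2/3) × 0.0015^(1/2) = 59.81 m³/s

59.8 m³/s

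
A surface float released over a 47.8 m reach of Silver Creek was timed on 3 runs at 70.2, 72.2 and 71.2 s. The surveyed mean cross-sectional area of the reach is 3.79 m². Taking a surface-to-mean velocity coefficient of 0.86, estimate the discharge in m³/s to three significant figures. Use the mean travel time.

2.19 m³/s

t̄ = (70.2 + 72.2 + 71.2) / 3 = 71.2 s
v_surface = L / t̄ = 47.8 / 71.2 = 0.6713 m/s
v_mean = 0.86 × 0.6713 = 0.5774 m/s
Q = A × v_mean = 3.79 × 0.5774 = 2.188 m³/s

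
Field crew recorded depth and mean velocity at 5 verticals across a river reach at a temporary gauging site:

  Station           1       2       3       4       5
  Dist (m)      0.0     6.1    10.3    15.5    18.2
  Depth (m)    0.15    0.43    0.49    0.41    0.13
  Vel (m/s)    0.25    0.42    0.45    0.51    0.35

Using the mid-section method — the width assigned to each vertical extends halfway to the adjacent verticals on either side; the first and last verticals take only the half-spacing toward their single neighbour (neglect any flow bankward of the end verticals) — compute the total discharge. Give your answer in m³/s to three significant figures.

w_1 = (6.1 − 0.0)/2 = 3.05 m; q_1 = 0.25 × 0.15 × 3.05 = 0.1144 m³/s
w_2 = (10.3 − 0.0)/2 = 5.15 m; q_2 = 0.42 × 0.43 × 5.15 = 0.9301 m³/s
w_3 = (15.5 − 6.1)/2 = 4.7 m; q_3 = 0.45 × 0.49 × 4.7 = 1.036 m³/s
w_4 = (18.2 − 10.3)/2 = 3.95 m; q_4 = 0.51 × 0.41 × 3.95 = 0.8259 m³/s
w_5 = (18.2 − 15.5)/2 = 1.35 m; q_5 = 0.35 × 0.13 × 1.35 = 0.06143 m³/s
Q = Σ qᵢ = 2.968 m³/s

2.97 m³/s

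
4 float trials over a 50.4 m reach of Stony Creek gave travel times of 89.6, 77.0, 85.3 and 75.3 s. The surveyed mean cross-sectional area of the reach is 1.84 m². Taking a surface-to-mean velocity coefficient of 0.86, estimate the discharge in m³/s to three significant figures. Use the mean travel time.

0.975 m³/s

t̄ = (89.6 + 77.0 + 85.3 + 75.3) / 4 = 81.8 s
v_surface = L / t̄ = 50.4 / 81.8 = 0.6161 m/s
v_mean = 0.86 × 0.6161 = 0.5299 m/s
Q = A × v_mean = 1.84 × 0.5299 = 0.9750 m³/s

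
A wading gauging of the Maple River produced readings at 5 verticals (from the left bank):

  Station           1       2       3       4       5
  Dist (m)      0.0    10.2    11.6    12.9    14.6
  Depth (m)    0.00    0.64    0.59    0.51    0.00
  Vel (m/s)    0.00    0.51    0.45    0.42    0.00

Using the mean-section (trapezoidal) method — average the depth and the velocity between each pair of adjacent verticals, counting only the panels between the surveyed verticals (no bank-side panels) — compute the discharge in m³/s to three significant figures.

1.65 m³/s

Panel 1-2: Δb = 10.2 m, d̄ = (0.00+0.64)/2 = 0.32, v̄ = (0.00+0.51)/2 = 0.255 → q = 10.2×0.32×0.255 = 0.8323 m³/s
Panel 2-3: Δb = 1.4 m, d̄ = (0.64+0.59)/2 = 0.615, v̄ = (0.51+0.45)/2 = 0.48 → q = 1.4×0.615×0.48 = 0.4133 m³/s
Panel 3-4: Δb = 1.3 m, d̄ = (0.59+0.51)/2 = 0.55, v̄ = (0.45+0.42)/2 = 0.435 → q = 1.3×0.55×0.435 = 0.3110 m³/s
Panel 4-5: Δb = 1.7 m, d̄ = (0.51+0.00)/2 = 0.255, v̄ = (0.42+0.00)/2 = 0.21 → q = 1.7×0.255×0.21 = 0.09104 m³/s
Q = Σ q = 1.648 m³/s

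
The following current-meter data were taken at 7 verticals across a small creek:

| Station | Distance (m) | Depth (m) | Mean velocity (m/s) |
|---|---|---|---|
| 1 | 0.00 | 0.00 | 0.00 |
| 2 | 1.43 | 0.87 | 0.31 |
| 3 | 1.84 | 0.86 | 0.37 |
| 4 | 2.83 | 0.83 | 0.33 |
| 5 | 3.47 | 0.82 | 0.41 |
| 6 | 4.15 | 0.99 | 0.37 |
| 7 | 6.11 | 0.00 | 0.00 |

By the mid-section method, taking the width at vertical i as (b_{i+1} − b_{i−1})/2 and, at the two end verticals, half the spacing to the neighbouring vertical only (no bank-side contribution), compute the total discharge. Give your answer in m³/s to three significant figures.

1.40 m³/s

w_2 = (1.84 − 0.00)/2 = 0.92 m; q_2 = 0.31 × 0.87 × 0.92 = 0.2481 m³/s
w_3 = (2.83 − 1.43)/2 = 0.7 m; q_3 = 0.37 × 0.86 × 0.7 = 0.2227 m³/s
w_4 = (3.47 − 1.84)/2 = 0.815 m; q_4 = 0.33 × 0.83 × 0.815 = 0.2232 m³/s
w_5 = (4.15 − 2.83)/2 = 0.66 m; q_5 = 0.41 × 0.82 × 0.66 = 0.2219 m³/s
w_6 = (6.11 − 3.47)/2 = 1.32 m; q_6 = 0.37 × 0.99 × 1.32 = 0.4835 m³/s
Stations 1, 7 contribute zero (depth or velocity is 0).
Q = Σ qᵢ = 1.400 m³/s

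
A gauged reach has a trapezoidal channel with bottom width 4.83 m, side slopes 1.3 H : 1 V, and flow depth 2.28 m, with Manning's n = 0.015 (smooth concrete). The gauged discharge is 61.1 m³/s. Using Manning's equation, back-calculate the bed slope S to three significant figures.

A = (b + z·y)·y = (4.83 + 1.3×2.28)×2.28 = 17.77 m²
P = b + 2y√(1+z²) = 4.83 + 2×2.28×√(1+1.3²) = 12.31 m
R = A/P = 17.77/12.31 = 1.444 m
S = (Q·n / (1·A·R^(2/3)))² = (61.1×0.015 / (1×17.77×1.277))² = 0.001630

0.00163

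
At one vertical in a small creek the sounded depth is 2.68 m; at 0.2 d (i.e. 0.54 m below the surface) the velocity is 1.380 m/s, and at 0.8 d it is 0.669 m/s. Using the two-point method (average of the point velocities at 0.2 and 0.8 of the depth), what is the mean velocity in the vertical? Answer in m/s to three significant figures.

1.02 m/s

v̄ = (1.380 + 0.669) / 2 = 1.025 m/s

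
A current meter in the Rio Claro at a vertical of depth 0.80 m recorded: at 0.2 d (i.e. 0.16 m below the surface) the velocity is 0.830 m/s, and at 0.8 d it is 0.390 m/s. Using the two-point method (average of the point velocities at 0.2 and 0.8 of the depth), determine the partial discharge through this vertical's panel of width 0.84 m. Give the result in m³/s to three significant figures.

v̄ = (0.830 + 0.390) / 2 = 0.6100 m/s
q = v̄ × d × w = 0.6100 × 0.80 × 0.84 = 0.4099 m³/s

0.410 m³/s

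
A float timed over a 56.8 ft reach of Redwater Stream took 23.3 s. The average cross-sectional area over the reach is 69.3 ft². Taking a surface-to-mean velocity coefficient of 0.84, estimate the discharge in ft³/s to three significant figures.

v_surface = L / t̄ = 56.8 / 23.3 = 2.438 ft/s
v_mean = 0.84 × 2.438 = 2.048 ft/s
Q = A × v_mean = 69.3 × 2.048 = 141.9 ft³/s

142 ft³/s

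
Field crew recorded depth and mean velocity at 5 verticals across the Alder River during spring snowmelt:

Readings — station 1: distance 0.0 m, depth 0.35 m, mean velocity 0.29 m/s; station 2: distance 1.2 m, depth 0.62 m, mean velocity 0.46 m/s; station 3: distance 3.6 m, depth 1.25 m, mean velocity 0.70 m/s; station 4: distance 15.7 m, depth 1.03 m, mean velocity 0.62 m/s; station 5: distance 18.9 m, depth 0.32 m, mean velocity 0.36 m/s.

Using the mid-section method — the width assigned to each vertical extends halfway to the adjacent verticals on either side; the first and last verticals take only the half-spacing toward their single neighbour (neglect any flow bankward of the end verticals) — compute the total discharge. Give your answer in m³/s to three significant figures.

12.0 m³/s

w_1 = (1.2 − 0.0)/2 = 0.6 m; q_1 = 0.29 × 0.35 × 0.6 = 0.06090 m³/s
w_2 = (3.6 − 0.0)/2 = 1.8 m; q_2 = 0.46 × 0.62 × 1.8 = 0.5134 m³/s
w_3 = (15.7 − 1.2)/2 = 7.25 m; q_3 = 0.70 × 1.25 × 7.25 = 6.344 m³/s
w_4 = (18.9 − 3.6)/2 = 7.65 m; q_4 = 0.62 × 1.03 × 7.65 = 4.885 m³/s
w_5 = (18.9 − 15.7)/2 = 1.6 m; q_5 = 0.36 × 0.32 × 1.6 = 0.1843 m³/s
Q = Σ qᵢ = 11.99 m³/s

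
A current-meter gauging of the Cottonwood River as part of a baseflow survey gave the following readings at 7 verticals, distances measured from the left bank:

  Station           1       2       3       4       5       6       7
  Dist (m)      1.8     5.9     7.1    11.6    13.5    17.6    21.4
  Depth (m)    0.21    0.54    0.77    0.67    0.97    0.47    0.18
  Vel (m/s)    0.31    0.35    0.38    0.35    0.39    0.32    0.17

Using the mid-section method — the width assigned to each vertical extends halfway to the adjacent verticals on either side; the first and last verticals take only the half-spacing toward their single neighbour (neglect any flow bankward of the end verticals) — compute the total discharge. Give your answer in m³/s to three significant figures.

w_1 = (5.9 − 1.8)/2 = 2.05 m; q_1 = 0.31 × 0.21 × 2.05 = 0.1335 m³/s
w_2 = (7.1 − 1.8)/2 = 2.65 m; q_2 = 0.35 × 0.54 × 2.65 = 0.5009 m³/s
w_3 = (11.6 − 5.9)/2 = 2.85 m; q_3 = 0.38 × 0.77 × 2.85 = 0.8339 m³/s
w_4 = (13.5 − 7.1)/2 = 3.2 m; q_4 = 0.35 × 0.67 × 3.2 = 0.7504 m³/s
w_5 = (17.6 − 11.6)/2 = 3 m; q_5 = 0.39 × 0.97 × 3 = 1.135 m³/s
w_6 = (21.4 − 13.5)/2 = 3.95 m; q_6 = 0.32 × 0.47 × 3.95 = 0.5941 m³/s
w_7 = (21.4 − 17.6)/2 = 1.9 m; q_7 = 0.17 × 0.18 × 1.9 = 0.05814 m³/s
Q = Σ qᵢ = 4.006 m³/s

4.01 m³/s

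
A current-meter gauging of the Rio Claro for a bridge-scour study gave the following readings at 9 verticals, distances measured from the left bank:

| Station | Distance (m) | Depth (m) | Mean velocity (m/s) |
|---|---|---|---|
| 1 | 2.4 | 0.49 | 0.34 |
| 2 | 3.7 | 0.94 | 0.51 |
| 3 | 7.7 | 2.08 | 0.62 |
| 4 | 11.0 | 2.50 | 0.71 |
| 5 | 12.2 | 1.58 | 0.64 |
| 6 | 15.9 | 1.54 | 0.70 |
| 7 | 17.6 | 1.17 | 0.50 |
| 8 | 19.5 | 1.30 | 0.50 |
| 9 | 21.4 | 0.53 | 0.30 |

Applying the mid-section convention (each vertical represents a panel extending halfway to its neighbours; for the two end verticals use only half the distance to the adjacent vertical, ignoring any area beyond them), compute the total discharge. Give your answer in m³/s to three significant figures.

w_1 = (3.7 − 2.4)/2 = 0.65 m; q_1 = 0.34 × 0.49 × 0.65 = 0.1083 m³/s
w_2 = (7.7 − 2.4)/2 = 2.65 m; q_2 = 0.51 × 0.94 × 2.65 = 1.270 m³/s
w_3 = (11.0 − 3.7)/2 = 3.65 m; q_3 = 0.62 × 2.08 × 3.65 = 4.707 m³/s
w_4 = (12.2 − 7.7)/2 = 2.25 m; q_4 = 0.71 × 2.50 × 2.25 = 3.994 m³/s
w_5 = (15.9 − 11.0)/2 = 2.45 m; q_5 = 0.64 × 1.58 × 2.45 = 2.477 m³/s
w_6 = (17.6 − 12.2)/2 = 2.7 m; q_6 = 0.70 × 1.54 × 2.7 = 2.911 m³/s
w_7 = (19.5 − 15.9)/2 = 1.8 m; q_7 = 0.50 × 1.17 × 1.8 = 1.053 m³/s
w_8 = (21.4 − 17.6)/2 = 1.9 m; q_8 = 0.50 × 1.30 × 1.9 = 1.235 m³/s
w_9 = (21.4 − 19.5)/2 = 0.95 m; q_9 = 0.30 × 0.53 × 0.95 = 0.1511 m³/s
Q = Σ qᵢ = 17.91 m³/s

17.9 m³/s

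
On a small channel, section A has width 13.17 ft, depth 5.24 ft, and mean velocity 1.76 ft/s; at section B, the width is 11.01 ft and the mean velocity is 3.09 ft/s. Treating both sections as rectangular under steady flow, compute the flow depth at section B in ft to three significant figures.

Q = A₁V₁ = (13.17×5.24) × 1.76 = 121.5 ft³/s
d₂ = Q/(b₂ V₂) = 121.5/(11.01×3.09) = 3.570 ft

3.57 ft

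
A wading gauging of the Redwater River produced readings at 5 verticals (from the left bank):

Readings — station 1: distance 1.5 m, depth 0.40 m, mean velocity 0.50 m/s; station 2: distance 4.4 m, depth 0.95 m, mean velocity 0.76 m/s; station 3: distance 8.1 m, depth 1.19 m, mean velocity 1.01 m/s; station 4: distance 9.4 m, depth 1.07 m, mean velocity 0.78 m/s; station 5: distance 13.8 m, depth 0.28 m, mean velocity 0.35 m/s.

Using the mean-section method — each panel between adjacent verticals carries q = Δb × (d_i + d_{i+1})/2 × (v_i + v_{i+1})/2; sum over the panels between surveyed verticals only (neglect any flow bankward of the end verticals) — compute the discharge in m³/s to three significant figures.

7.73 m³/s

Panel 1-2: Δb = 2.9 m, d̄ = (0.40+0.95)/2 = 0.675, v̄ = (0.50+0.76)/2 = 0.63 → q = 2.9×0.675×0.63 = 1.233 m³/s
Panel 2-3: Δb = 3.7 m, d̄ = (0.95+1.19)/2 = 1.07, v̄ = (0.76+1.01)/2 = 0.885 → q = 3.7×1.07×0.885 = 3.504 m³/s
Panel 3-4: Δb = 1.3 m, d̄ = (1.19+1.07)/2 = 1.13, v̄ = (1.01+0.78)/2 = 0.895 → q = 1.3×1.13×0.895 = 1.315 m³/s
Panel 4-5: Δb = 4.4 m, d̄ = (1.07+0.28)/2 = 0.675, v̄ = (0.78+0.35)/2 = 0.565 → q = 4.4×0.675×0.565 = 1.678 m³/s
Q = Σ q = 7.730 m³/s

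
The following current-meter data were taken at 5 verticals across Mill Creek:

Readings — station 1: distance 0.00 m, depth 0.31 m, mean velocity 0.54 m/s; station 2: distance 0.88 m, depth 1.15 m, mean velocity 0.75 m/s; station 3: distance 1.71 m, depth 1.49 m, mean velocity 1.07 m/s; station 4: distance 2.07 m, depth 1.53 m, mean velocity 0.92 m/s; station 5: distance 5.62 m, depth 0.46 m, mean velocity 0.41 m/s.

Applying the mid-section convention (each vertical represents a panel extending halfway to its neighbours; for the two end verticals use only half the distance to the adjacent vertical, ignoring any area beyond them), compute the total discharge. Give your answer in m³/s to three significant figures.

4.85 m³/s

w_1 = (0.88 − 0.00)/2 = 0.44 m; q_1 = 0.54 × 0.31 × 0.44 = 0.07366 m³/s
w_2 = (1.71 − 0.00)/2 = 0.855 m; q_2 = 0.75 × 1.15 × 0.855 = 0.7374 m³/s
w_3 = (2.07 − 0.88)/2 = 0.595 m; q_3 = 1.07 × 1.49 × 0.595 = 0.9486 m³/s
w_4 = (5.62 − 1.71)/2 = 1.955 m; q_4 = 0.92 × 1.53 × 1.955 = 2.752 m³/s
w_5 = (5.62 − 2.07)/2 = 1.775 m; q_5 = 0.41 × 0.46 × 1.775 = 0.3348 m³/s
Q = Σ qᵢ = 4.846 m³/s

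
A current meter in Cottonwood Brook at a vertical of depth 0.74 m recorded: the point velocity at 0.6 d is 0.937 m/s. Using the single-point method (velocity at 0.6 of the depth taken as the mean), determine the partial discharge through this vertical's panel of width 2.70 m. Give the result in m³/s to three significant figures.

1.87 m³/s

v̄ = v₀.₆ = 0.937 m/s
q = v̄ × d × w = 0.9370 × 0.74 × 2.70 = 1.872 m³/s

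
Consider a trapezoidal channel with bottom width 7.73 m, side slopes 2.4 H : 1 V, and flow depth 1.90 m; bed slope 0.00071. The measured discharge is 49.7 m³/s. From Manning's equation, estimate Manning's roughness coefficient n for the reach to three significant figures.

0.0151

A = (b + z·y)·y = (7.73 + 2.4×1.90)×1.90 = 23.35 m²
P = b + 2y√(1+z²) = 7.73 + 2×1.90×√(1+2.4²) = 17.61 m
R = A/P = 23.35/17.61 = 1.326 m
n = (1/Q)·A·R^(2/3)·S^(1/2) = (1/49.7) × 23.35 × 1.207 × 0.02665 = 0.01511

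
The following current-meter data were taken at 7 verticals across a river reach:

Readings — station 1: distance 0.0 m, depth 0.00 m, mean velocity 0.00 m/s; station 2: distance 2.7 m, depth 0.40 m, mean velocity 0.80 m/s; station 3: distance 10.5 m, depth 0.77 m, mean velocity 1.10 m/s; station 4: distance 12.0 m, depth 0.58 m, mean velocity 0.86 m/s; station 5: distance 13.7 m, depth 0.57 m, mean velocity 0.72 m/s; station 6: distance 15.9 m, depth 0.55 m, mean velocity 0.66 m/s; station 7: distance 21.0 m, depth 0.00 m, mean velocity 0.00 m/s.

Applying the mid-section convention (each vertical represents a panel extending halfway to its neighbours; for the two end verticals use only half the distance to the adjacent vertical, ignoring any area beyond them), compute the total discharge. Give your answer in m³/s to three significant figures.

8.54 m³/s

w_2 = (10.5 − 0.0)/2 = 5.25 m; q_2 = 0.80 × 0.40 × 5.25 = 1.680 m³/s
w_3 = (12.0 − 2.7)/2 = 4.65 m; q_3 = 1.10 × 0.77 × 4.65 = 3.939 m³/s
w_4 = (13.7 − 10.5)/2 = 1.6 m; q_4 = 0.86 × 0.58 × 1.6 = 0.7981 m³/s
w_5 = (15.9 − 12.0)/2 = 1.95 m; q_5 = 0.72 × 0.57 × 1.95 = 0.8003 m³/s
w_6 = (21.0 − 13.7)/2 = 3.65 m; q_6 = 0.66 × 0.55 × 3.65 = 1.325 m³/s
Stations 1, 7 contribute zero (depth or velocity is 0).
Q = Σ qᵢ = 8.542 m³/s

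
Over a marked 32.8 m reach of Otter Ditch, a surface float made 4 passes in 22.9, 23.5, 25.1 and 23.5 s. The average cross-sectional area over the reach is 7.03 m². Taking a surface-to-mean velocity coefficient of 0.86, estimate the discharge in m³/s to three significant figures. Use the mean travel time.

t̄ = (22.9 + 23.5 + 25.1 + 23.5) / 4 = 23.75 s
v_surface = L / t̄ = 32.8 / 23.75 = 1.381 m/s
v_mean = 0.86 × 1.381 = 1.188 m/s
Q = A × v_mean = 7.03 × 1.188 = 8.350 m³/s

8.35 m³/s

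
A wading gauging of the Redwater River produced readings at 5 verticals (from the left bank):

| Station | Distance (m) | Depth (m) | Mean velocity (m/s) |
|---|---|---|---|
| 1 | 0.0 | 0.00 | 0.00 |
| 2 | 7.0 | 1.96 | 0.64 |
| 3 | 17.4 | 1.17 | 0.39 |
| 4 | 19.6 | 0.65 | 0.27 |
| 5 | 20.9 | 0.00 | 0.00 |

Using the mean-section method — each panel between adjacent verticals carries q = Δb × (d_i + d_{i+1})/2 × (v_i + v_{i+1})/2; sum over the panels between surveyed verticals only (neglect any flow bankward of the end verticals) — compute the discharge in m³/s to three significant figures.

Panel 1-2: Δb = 7 m, d̄ = (0.00+1.96)/2 = 0.98, v̄ = (0.00+0.64)/2 = 0.32 → q = 7×0.98×0.32 = 2.195 m³/s
Panel 2-3: Δb = 10.4 m, d̄ = (1.96+1.17)/2 = 1.565, v̄ = (0.64+0.39)/2 = 0.515 → q = 10.4×1.565×0.515 = 8.382 m³/s
Panel 3-4: Δb = 2.2 m, d̄ = (1.17+0.65)/2 = 0.91, v̄ = (0.39+0.27)/2 = 0.33 → q = 2.2×0.91×0.33 = 0.6607 m³/s
Panel 4-5: Δb = 1.3 m, d̄ = (0.65+0.00)/2 = 0.325, v̄ = (0.27+0.00)/2 = 0.135 → q = 1.3×0.325×0.135 = 0.05704 m³/s
Q = Σ q = 11.30 m³/s

11.3 m³/s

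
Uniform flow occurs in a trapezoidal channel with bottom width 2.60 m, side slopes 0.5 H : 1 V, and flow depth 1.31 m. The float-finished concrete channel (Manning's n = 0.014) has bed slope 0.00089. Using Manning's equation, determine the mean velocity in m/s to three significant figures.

A = (b + z·y)·y = (2.60 + 0.5×1.31)×1.31 = 4.264 m²
P = b + 2y√(1+z²) = 2.60 + 2×1.31×√(1+0.5²) = 5.529 m
R = A/P = 4.264/5.529 = 0.7712 m
Q = (1/n)·A·R^(2/3)·S^(1/2) = (1/0.014) × 4.264 × 0.7712^(2/3) × 0.00089^(1/2) = 7.641 m³/s
V = Q/A = 7.641/4.264 = 1.792 m/s

1.79 m/s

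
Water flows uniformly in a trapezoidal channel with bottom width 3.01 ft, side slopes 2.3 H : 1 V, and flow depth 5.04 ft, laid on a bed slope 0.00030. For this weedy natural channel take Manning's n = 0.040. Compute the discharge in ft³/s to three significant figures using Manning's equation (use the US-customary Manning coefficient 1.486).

89.6 ft³/s

A = (b + z·y)·y = (3.01 + 2.3×5.04)×5.04 = 73.59 ft²
P = b + 2y√(1+z²) = 3.01 + 2×5.04×√(1+2.3²) = 28.29 ft
R = A/P = 73.59/28.29 = 2.601 ft
Q = (1.486/n)·A·R^(2/3)·S^(1/2) = (1.486/0.040) × 73.59 × 2.601^(2/3) × 0.00030^(1/2) = 89.57 ft³/s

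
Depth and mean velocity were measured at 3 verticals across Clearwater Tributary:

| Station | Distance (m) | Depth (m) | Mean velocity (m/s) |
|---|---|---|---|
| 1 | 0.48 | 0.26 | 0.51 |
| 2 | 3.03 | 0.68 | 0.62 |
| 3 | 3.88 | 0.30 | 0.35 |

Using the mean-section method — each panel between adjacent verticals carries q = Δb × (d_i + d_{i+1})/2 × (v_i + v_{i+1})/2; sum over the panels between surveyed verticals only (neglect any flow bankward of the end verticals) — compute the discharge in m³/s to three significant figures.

0.879 m³/s

Panel 1-2: Δb = 2.55 m, d̄ = (0.26+0.68)/2 = 0.47, v̄ = (0.51+0.62)/2 = 0.565 → q = 2.55×0.47×0.565 = 0.6772 m³/s
Panel 2-3: Δb = 0.85 m, d̄ = (0.68+0.30)/2 = 0.49, v̄ = (0.62+0.35)/2 = 0.485 → q = 0.85×0.49×0.485 = 0.2020 m³/s
Q = Σ q = 0.8792 m³/s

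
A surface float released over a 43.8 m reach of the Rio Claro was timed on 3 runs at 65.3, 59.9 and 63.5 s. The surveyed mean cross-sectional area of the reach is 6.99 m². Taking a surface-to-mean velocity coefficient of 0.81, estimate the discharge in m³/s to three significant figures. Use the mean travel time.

t̄ = (65.3 + 59.9 + 63.5) / 3 = 62.9 s
v_surface = L / t̄ = 43.8 / 62.9 = 0.6963 m/s
v_mean = 0.81 × 0.6963 = 0.5640 m/s
Q = A × v_mean = 6.99 × 0.5640 = 3.943 m³/s

3.94 m³/s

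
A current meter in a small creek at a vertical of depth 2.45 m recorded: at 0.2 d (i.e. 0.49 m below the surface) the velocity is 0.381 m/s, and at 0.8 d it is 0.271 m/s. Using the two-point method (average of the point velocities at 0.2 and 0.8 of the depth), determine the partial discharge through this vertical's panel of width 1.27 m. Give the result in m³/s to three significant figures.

1.01 m³/s

v̄ = (0.381 + 0.271) / 2 = 0.3260 m/s
q = v̄ × d × w = 0.3260 × 2.45 × 1.27 = 1.014 m³/s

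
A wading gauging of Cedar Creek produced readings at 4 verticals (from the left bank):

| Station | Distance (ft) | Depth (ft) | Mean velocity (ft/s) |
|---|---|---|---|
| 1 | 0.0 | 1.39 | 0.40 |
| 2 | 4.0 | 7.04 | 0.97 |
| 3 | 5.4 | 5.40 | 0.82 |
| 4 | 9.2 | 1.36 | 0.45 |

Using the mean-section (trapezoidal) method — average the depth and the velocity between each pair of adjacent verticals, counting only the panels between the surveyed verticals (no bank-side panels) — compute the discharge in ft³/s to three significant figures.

27.5 ft³/s

Panel 1-2: Δb = 4 ft, d̄ = (1.39+7.04)/2 = 4.215, v̄ = (0.40+0.97)/2 = 0.685 → q = 4×4.215×0.685 = 11.55 ft³/s
Panel 2-3: Δb = 1.4 ft, d̄ = (7.04+5.40)/2 = 6.22, v̄ = (0.97+0.82)/2 = 0.895 → q = 1.4×6.22×0.895 = 7.794 ft³/s
Panel 3-4: Δb = 3.8 ft, d̄ = (5.40+1.36)/2 = 3.38, v̄ = (0.82+0.45)/2 = 0.635 → q = 3.8×3.38×0.635 = 8.156 ft³/s
Q = Σ q = 27.50 ft³/s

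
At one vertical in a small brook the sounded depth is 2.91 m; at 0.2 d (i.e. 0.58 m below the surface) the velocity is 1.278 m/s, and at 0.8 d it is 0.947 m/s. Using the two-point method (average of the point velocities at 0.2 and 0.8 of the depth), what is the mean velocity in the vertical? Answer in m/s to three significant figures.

v̄ = (1.278 + 0.947) / 2 = 1.113 m/s

1.11 m/s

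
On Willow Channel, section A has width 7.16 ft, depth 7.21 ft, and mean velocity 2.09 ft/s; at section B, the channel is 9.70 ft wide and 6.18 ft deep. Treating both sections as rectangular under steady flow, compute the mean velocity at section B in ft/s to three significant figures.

1.80 ft/s

Q = A₁V₁ = (7.16×7.21) × 2.09 = 107.9 ft³/s
A₂ = 9.70 × 6.18 = 59.95 ft²
V₂ = Q/A₂ = 107.9/59.95 = 1.800 ft/s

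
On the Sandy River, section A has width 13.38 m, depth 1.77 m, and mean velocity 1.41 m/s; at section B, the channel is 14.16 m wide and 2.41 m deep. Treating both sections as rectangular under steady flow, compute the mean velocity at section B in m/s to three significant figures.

0.979 m/s

Q = A₁V₁ = (13.38×1.77) × 1.41 = 33.39 m³/s
A₂ = 14.16 × 2.41 = 34.13 m²
V₂ = Q/A₂ = 33.39/34.13 = 0.9785 m/s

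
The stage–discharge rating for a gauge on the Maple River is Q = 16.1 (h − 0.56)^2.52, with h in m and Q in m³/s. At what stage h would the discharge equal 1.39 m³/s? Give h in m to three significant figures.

0.938 m

h − h₀ = (Q/C)^(1/b) = (1.39/16.1)^(1/2.52) = 0.3783 m
h = 0.56 + 0.3783 = 0.9383 m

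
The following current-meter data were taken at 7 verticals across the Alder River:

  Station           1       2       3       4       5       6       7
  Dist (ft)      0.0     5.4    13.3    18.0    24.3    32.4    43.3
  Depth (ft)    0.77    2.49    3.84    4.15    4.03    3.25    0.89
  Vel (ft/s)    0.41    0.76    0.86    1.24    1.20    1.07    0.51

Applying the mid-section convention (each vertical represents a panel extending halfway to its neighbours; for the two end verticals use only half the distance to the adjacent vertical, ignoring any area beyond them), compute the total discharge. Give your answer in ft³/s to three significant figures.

w_1 = (5.4 − 0.0)/2 = 2.7 ft; q_1 = 0.41 × 0.77 × 2.7 = 0.8524 ft³/s
w_2 = (13.3 − 0.0)/2 = 6.65 ft; q_2 = 0.76 × 2.49 × 6.65 = 12.58 ft³/s
w_3 = (18.0 − 5.4)/2 = 6.3 ft; q_3 = 0.86 × 3.84 × 6.3 = 20.81 ft³/s
w_4 = (24.3 − 13.3)/2 = 5.5 ft; q_4 = 1.24 × 4.15 × 5.5 = 28.30 ft³/s
w_5 = (32.4 − 18.0)/2 = 7.2 ft; q_5 = 1.20 × 4.03 × 7.2 = 34.82 ft³/s
w_6 = (43.3 − 24.3)/2 = 9.5 ft; q_6 = 1.07 × 3.25 × 9.5 = 33.04 ft³/s
w_7 = (43.3 − 32.4)/2 = 5.45 ft; q_7 = 0.51 × 0.89 × 5.45 = 2.474 ft³/s
Q = Σ qᵢ = 132.9 ft³/s

133 ft³/s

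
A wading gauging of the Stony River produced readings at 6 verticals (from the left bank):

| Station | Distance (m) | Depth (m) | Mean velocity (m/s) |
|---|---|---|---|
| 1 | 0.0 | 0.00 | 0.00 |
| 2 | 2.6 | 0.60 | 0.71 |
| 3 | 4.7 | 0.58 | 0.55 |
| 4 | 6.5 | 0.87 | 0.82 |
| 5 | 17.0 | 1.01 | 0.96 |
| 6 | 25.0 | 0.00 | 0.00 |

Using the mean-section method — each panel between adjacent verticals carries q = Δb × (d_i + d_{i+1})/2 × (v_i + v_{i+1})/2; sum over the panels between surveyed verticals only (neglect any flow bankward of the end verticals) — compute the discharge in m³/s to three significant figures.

Panel 1-2: Δb = 2.6 m, d̄ = (0.00+0.60)/2 = 0.3, v̄ = (0.00+0.71)/2 = 0.355 → q = 2.6×0.3×0.355 = 0.2769 m³/s
Panel 2-3: Δb = 2.1 m, d̄ = (0.60+0.58)/2 = 0.59, v̄ = (0.71+0.55)/2 = 0.63 → q = 2.1×0.59×0.63 = 0.7806 m³/s
Panel 3-4: Δb = 1.8 m, d̄ = (0.58+0.87)/2 = 0.725, v̄ = (0.55+0.82)/2 = 0.685 → q = 1.8×0.725×0.685 = 0.8939 m³/s
Panel 4-5: Δb = 10.5 m, d̄ = (0.87+1.01)/2 = 0.94, v̄ = (0.82+0.96)/2 = 0.89 → q = 10.5×0.94×0.89 = 8.784 m³/s
Panel 5-6: Δb = 8 m, d̄ = (1.01+0.00)/2 = 0.505, v̄ = (0.96+0.00)/2 = 0.48 → q = 8×0.505×0.48 = 1.939 m³/s
Q = Σ q = 12.67 m³/s

12.7 m³/s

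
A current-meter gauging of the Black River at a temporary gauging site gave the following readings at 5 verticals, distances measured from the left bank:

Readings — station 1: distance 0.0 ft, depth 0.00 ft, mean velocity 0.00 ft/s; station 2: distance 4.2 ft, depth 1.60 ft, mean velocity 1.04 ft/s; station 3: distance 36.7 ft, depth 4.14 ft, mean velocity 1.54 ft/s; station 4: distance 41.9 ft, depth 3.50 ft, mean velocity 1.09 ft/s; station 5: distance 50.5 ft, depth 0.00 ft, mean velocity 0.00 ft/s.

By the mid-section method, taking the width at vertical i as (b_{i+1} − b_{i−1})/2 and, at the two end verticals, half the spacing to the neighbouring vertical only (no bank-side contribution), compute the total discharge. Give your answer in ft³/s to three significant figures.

177 ft³/s

w_2 = (36.7 − 0.0)/2 = 18.35 ft; q_2 = 1.04 × 1.60 × 18.35 = 30.53 ft³/s
w_3 = (41.9 − 4.2)/2 = 18.85 ft; q_3 = 1.54 × 4.14 × 18.85 = 120.2 ft³/s
w_4 = (50.5 − 36.7)/2 = 6.9 ft; q_4 = 1.09 × 3.50 × 6.9 = 26.32 ft³/s
Stations 1, 5 contribute zero (depth or velocity is 0).
Q = Σ qᵢ = 177.0 ft³/s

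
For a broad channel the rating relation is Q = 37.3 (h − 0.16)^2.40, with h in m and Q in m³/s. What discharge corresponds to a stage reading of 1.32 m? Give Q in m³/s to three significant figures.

53.3 m³/s

Q = 37.3 × (1.32 − 0.16)^2.40 = 37.3 × 1.16^2.40 = 53.26 m³/s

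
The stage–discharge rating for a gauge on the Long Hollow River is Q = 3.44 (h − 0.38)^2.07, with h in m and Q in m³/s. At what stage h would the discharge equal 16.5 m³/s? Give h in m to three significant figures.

2.51 m

h − h₀ = (Q/C)^(1/b) = (16.5/3.44)^(1/2.07) = 2.133 m
h = 0.38 + 2.133 = 2.513 m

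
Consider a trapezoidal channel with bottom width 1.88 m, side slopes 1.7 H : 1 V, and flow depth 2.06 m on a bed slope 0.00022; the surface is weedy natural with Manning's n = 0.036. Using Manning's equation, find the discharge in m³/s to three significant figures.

A = (b + z·y)·y = (1.88 + 1.7×2.06)×2.06 = 11.09 m²
P = b + 2y√(1+z²) = 1.88 + 2×2.06×√(1+1.7²) = 10.01 m
R = A/P = 11.09/10.01 = 1.108 m
Q = (1/n)·A·R^(2/3)·S^(1/2) = (1/0.036) × 11.09 × 1.108^(2/3) × 0.00022^(1/2) = 4.891 m³/s

4.89 m³/s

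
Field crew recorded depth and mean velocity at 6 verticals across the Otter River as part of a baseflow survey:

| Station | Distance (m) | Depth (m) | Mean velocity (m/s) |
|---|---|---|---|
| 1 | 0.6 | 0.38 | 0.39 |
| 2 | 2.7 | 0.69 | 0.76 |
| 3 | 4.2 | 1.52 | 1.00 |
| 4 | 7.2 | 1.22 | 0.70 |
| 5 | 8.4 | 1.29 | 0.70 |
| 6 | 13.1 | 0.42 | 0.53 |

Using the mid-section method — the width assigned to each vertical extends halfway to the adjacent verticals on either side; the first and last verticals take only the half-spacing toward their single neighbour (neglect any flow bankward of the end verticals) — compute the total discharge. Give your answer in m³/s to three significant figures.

w_1 = (2.7 − 0.6)/2 = 1.05 m; q_1 = 0.39 × 0.38 × 1.05 = 0.1556 m³/s
w_2 = (4.2 − 0.6)/2 = 1.8 m; q_2 = 0.76 × 0.69 × 1.8 = 0.9439 m³/s
w_3 = (7.2 − 2.7)/2 = 2.25 m; q_3 = 1.00 × 1.52 × 2.25 = 3.420 m³/s
w_4 = (8.4 − 4.2)/2 = 2.1 m; q_4 = 0.70 × 1.22 × 2.1 = 1.793 m³/s
w_5 = (13.1 − 7.2)/2 = 2.95 m; q_5 = 0.70 × 1.29 × 2.95 = 2.664 m³/s
w_6 = (13.1 − 8.4)/2 = 2.35 m; q_6 = 0.53 × 0.42 × 2.35 = 0.5231 m³/s
Q = Σ qᵢ = 9.500 m³/s

9.50 m³/s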